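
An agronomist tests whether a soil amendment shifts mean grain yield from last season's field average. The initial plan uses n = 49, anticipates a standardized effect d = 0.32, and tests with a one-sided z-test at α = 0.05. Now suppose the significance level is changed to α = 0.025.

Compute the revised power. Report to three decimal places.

Power ≈ 0.610

δ = d·√n = 0.32 × √49 = 2.2400 (unchanged). New critical value: z_{0.025} = 1.960.
Revised power = P(Z > 1.960 − δ) = Φ(0.280) = 0.6103.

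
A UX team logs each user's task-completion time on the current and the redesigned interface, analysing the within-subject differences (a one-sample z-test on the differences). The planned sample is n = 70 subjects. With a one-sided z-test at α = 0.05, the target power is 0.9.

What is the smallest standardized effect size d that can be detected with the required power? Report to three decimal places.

Need Φ(δ − 1.645) = 0.9, so δ = 1.645 + 1.282 = 2.926.
δ = d·√n ⇒ d = δ/√n = 2.926/√70 = 0.3498.

d ≈ 0.350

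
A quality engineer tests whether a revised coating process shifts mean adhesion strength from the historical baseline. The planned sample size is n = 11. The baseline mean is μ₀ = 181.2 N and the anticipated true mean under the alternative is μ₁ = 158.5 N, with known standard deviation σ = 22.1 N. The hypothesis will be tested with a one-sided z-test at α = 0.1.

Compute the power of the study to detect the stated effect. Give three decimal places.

Standardized effect: d = |μ₁ − μ₀| / σ = |158.5 − 181.2| / 22.1 = 1.0271
Noncentrality parameter: δ = d·√n = 1.0271 × √11 = 3.4067
Critical value for a one-sided test at α = 0.1: z_α = 1.282.
Power = Φ(δ − 1.282) = Φ(2.125) = 0.9832.

Power ≈ 0.983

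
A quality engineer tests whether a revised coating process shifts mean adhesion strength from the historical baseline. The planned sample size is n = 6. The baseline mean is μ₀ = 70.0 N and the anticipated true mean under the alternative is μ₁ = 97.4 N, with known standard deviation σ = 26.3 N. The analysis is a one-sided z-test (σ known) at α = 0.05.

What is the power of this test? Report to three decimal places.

Power ≈ 0.818

Standardized effect: d = |μ₁ − μ₀| / σ = |97.4 − 70.0| / 26.3 = 1.0418
Noncentrality parameter: δ = d·√n = 1.0418 × √6 = 2.5519
Critical value for a one-sided test at α = 0.05: z_α = 1.645.
Power = Φ(δ − 1.645) = Φ(0.907) = 0.8178.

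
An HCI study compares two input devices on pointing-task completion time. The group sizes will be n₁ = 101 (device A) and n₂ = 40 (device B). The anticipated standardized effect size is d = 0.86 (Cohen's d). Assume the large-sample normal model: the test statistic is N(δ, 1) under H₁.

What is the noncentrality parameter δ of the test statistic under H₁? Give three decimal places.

The noncentrality parameter scales effect size by the design's sample-size factor: δ = d / √(1/n₁ + 1/n₂) = 0.86 / √(1/101 + 1/40) = 4.6034

δ ≈ 4.603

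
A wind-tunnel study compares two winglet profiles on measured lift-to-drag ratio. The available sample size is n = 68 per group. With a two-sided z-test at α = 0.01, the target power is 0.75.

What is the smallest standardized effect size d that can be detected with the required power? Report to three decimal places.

d ≈ 0.557

Need Φ(δ − 2.576) = 0.75, so δ = 2.576 + 0.674 = 3.250.
(Lower-tail contribution to power is negligible for δ > 0.)
δ = d·√(n/2) ⇒ d = δ/√(n/2) = 3.250/√(68/2) = 0.5574.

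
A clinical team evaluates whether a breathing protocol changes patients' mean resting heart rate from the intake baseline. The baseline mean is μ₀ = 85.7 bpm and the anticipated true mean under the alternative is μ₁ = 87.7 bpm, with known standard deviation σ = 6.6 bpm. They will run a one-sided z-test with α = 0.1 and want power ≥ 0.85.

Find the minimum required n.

Standardized effect: d = |μ₁ − μ₀| / σ = |87.7 − 85.7| / 6.6 = 0.3030
Set Φ(δ − 1.282) = 0.85; then δ − 1.282 = Φ⁻¹(0.85) = 1.036, giving δ = 2.318.
δ = d·√n ⇒ n = (δ/d)² = (2.318 / 0.3030)² = 58.51.
Rounding up, n = 59.

n = 59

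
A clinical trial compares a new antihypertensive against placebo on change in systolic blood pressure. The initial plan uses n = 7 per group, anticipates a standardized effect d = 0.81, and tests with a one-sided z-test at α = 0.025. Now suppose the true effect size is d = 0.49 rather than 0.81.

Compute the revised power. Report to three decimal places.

With d = 0.49: δ = d·√(n/2) = 0.49 × √(7/2) = 0.9167. Critical value z_{0.025} = 1.960.
Revised power = P(Z > 1.960 − δ) = Φ(-1.043) = 0.1484.

Power ≈ 0.148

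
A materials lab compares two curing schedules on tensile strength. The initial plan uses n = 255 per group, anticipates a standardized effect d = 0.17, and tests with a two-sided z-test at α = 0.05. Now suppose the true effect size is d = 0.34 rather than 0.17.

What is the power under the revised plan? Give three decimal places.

With d = 0.34: δ = d·√(n/2) = 0.34 × √(255/2) = 3.8391. Critical value z_{0.025} = 1.960.
Revised power = Φ(δ − 1.960) + Φ(−δ − 1.960) = Φ(1.879) + Φ(-5.799) = 0.9699 + 0.0000 = 0.9699.

Power ≈ 0.970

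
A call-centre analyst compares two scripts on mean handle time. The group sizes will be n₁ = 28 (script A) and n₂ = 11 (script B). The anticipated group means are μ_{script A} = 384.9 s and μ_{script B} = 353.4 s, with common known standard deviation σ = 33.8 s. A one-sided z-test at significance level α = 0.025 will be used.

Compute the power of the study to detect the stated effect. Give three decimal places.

Standardized effect: d = |μ_{script A} − μ_{script B}| / σ = |384.9 − 353.4| / 33.8 = 0.9320
Noncentrality parameter: δ = d / √(1/n₁ + 1/n₂) = 0.9320 / √(1/28 + 1/11) = 2.6190
Critical value for a one-sided test at α = 0.025: z_α = 1.960.
Power = P(Z > 1.960 − δ) = Φ(0.659) = 0.7451.

Power ≈ 0.745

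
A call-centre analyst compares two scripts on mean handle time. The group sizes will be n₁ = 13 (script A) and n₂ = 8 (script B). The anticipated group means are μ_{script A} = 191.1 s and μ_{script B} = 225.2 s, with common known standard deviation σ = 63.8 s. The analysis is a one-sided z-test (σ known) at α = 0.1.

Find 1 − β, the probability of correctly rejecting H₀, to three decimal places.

Standardized effect: d = |μ_{script A} − μ_{script B}| / σ = |191.1 − 225.2| / 63.8 = 0.5345
Noncentrality parameter: δ = d / √(1/n₁ + 1/n₂) = 0.5345 / √(1/13 + 1/8) = 1.1894
Critical value for a one-sided test at α = 0.1: z_α = 1.282.
Power = Φ(δ − 1.282) = Φ(-0.092) = 0.4633.

Power ≈ 0.463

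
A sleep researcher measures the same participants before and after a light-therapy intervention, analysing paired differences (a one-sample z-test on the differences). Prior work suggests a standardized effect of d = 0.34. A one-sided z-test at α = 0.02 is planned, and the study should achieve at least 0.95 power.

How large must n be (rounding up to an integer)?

n = 119

Set Φ(δ − 2.054) = 0.95; then δ − 2.054 = Φ⁻¹(0.95) = 1.645, giving δ = 3.699.
δ = d·√n ⇒ n = (δ/d)² = (3.699 / 0.34)² = 118.34.
Rounding up, n = 119.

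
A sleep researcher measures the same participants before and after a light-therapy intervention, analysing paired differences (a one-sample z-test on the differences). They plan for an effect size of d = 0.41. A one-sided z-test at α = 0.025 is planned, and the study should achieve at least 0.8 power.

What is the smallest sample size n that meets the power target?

n = 47

For power 0.8 need Φ(δ − z_{0.025}) = 0.8, so δ = z_{0.025} + z_{0.20} = 1.960 + 0.842 = 2.802.
δ = d·√n ⇒ n = (δ/d)² = (2.802 / 0.41)² = 46.69.
Round up to the next whole unit.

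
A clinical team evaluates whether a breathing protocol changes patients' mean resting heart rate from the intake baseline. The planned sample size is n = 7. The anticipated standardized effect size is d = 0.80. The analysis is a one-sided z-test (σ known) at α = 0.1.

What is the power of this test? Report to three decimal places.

Noncentrality parameter: δ = d·√n = 0.80 × √7 = 2.1166
One-sided α = 0.1 → critical value z_{0.1} = 1.282.
Power = P(Z > 1.282 − δ) = Φ(0.835) = 0.7982.

Power ≈ 0.798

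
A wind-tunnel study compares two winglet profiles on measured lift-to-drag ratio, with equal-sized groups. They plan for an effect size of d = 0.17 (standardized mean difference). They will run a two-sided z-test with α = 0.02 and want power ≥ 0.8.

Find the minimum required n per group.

Set Φ(δ − 2.326) = 0.8; then δ − 2.326 = Φ⁻¹(0.8) = 0.842, giving δ = 3.168.
(Ignoring the negligible lower-tail rejection probability gives the usual closed-form inversion.)
δ = d·√(n/2) ⇒ n = 2(δ/d)² = 2 × (3.168 / 0.17)² = 694.53.
Rounding up, n = 695 per group.

n = 695 per group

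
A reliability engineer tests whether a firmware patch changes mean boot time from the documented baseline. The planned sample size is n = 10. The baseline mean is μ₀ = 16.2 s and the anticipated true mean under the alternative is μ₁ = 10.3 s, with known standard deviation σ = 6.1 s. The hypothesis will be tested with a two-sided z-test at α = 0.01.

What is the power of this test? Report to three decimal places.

Power ≈ 0.685

Standardized effect: d = |μ₁ − μ₀| / σ = |10.3 − 16.2| / 6.1 = 0.9672
Noncentrality parameter: δ = d·√n = 0.9672 × √10 = 3.0586
Critical value for a two-sided test at α = 0.01: z_{α/2} = 2.576.
Power = Φ(δ − 2.576) + Φ(−δ − 2.576) = Φ(0.483) + Φ(-5.634) = 0.6854 + 0.0000 = 0.6854.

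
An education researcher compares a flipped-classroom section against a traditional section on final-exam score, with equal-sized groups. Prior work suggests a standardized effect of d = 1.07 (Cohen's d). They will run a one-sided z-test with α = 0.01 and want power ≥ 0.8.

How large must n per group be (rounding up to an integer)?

For power 0.8 need Φ(δ − z_{0.01}) = 0.8, so δ = z_{0.01} + z_{0.20} = 2.326 + 0.842 = 3.168.
δ = d·√(n/2) ⇒ n = 2(δ/d)² = 2 × (3.168 / 1.07)² = 17.53.
Round up to the next whole unit.

n = 18 per group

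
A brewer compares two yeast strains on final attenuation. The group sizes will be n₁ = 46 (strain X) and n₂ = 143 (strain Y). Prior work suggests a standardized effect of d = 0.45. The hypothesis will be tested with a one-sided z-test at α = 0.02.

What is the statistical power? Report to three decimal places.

Power ≈ 0.726

Noncentrality parameter: δ = d / √(1/n₁ + 1/n₂) = 0.45 / √(1/46 + 1/143) = 2.6548
One-sided α = 0.02 → critical value z_{0.02} = 2.054.
Power = Φ(δ − 2.054) = Φ(0.601) = 0.7261.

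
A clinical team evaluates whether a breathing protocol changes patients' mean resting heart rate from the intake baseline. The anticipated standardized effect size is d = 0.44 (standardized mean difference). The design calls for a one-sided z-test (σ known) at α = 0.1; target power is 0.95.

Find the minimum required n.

n = 45

Set Φ(δ − 1.282) = 0.95; then δ − 1.282 = Φ⁻¹(0.95) = 1.645, giving δ = 2.926.
δ = d·√n ⇒ n = (δ/d)² = (2.926 / 0.44)² = 44.23.
Round up to the next whole unit.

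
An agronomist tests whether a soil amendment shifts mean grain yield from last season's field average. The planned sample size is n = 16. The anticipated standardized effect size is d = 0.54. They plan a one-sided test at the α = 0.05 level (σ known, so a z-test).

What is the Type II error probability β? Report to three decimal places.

β ≈ 0.303

Noncentrality parameter: δ = d·√n = 0.54 × √16 = 2.1600
Critical value for a one-sided test at α = 0.05: z_α = 1.645.
Power = P(Z > 1.645 − δ) = Φ(0.515) = 0.6968.
Type II error: β = 1 − power = 1 − 0.6968 = 0.3032.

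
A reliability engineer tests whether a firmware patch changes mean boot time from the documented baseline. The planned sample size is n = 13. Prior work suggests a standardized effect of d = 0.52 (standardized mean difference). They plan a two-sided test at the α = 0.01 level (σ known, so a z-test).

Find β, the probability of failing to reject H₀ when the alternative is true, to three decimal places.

β ≈ 0.758

Noncentrality parameter: δ = d·√n = 0.52 × √13 = 1.8749
Two-sided α = 0.01 → critical value z_{0.005} = 2.576.
Power = Φ(δ − 2.576) + Φ(−δ − 2.576) = Φ(-0.701) + Φ(-4.451) = 0.2417 + 0.0000 = 0.2417.
Type II error: β = 1 − power = 1 − 0.2417 = 0.7583.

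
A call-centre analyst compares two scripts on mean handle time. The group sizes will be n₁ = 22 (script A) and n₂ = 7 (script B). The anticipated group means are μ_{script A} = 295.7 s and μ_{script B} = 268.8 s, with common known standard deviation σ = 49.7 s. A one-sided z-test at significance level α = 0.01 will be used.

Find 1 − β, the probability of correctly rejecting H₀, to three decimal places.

Standardized effect: d = |μ_{script A} − μ_{script B}| / σ = |295.7 − 268.8| / 49.7 = 0.5412
Noncentrality parameter: δ = d / √(1/n₁ + 1/n₂) = 0.5412 / √(1/22 + 1/7) = 1.2473
Critical value for a one-sided test at α = 0.01: z_α = 2.326.
Power = Φ(δ − 2.326) = Φ(-1.079) = 0.1403.

Power ≈ 0.140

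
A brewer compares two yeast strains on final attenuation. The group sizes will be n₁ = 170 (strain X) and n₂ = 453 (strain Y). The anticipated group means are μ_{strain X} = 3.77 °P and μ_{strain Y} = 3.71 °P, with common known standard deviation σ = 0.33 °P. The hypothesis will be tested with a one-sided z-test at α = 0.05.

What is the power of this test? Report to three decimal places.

Standardized effect: d = |μ_{strain X} − μ_{strain Y}| / σ = |3.77 − 3.71| / 0.33 = 0.1818
Noncentrality parameter: δ = d / √(1/n₁ + 1/n₂) = 0.1818 / √(1/170 + 1/453) = 2.0215
One-sided α = 0.05 → critical value z_{0.05} = 1.645.
Power = P(Z > 1.645 − δ) = Φ(0.377) = 0.6468.

Power ≈ 0.647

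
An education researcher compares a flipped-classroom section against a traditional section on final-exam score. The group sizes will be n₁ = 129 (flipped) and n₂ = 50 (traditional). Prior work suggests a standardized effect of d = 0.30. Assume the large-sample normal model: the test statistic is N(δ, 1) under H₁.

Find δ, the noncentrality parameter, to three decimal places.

δ = d / √(1/n₁ + 1/n₂) = 0.30 / √(1/129 + 1/50) = 1.8008

δ ≈ 1.801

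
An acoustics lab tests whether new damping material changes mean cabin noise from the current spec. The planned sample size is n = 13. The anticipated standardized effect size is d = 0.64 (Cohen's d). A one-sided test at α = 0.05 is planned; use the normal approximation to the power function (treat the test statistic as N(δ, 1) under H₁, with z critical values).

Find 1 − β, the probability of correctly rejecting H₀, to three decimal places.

Power ≈ 0.746

Noncentrality parameter: λ = d·√n = 0.64 × √13 = 2.3076
One-sided α = 0.05 → critical value z_{0.05} = 1.645.
Power = Φ(λ − 1.645) = Φ(0.663) = 0.7462.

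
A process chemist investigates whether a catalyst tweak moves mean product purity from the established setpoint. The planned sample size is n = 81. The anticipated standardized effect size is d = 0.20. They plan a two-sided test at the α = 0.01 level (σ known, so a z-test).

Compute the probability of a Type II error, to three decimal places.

Noncentrality parameter: δ = d·√n = 0.20 × √81 = 1.8000
Critical value for a two-sided test at α = 0.01: z_{α/2} = 2.576.
Power = Φ(δ − 2.576) + Φ(−δ − 2.576) = Φ(-0.776) + Φ(-4.376) = 0.2189 + 0.0000 = 0.2189.
Type II error: β = 1 − power = 1 − 0.2189 = 0.7811.

β ≈ 0.781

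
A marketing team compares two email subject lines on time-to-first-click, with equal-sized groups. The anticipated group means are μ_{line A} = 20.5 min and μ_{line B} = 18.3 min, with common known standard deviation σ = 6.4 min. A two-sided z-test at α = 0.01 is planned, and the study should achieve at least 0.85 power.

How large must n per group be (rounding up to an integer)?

Standardized effect: d = |μ_{line A} − μ_{line B}| / σ = |20.5 − 18.3| / 6.4 = 0.3438
For power 0.85 need Φ(δ − z_{0.005}) = 0.85, so δ = z_{0.005} + z_{0.15} = 2.576 + 1.036 = 3.612.
(For δ > 0 the lower-tail rejection region contributes negligibly to power, so the one-term inversion is standard.)
δ = d·√(n/2) ⇒ n = 2(δ/d)² = 2 × (3.612 / 0.3438)² = 220.85.
Round up to the next whole unit.

n = 221 per group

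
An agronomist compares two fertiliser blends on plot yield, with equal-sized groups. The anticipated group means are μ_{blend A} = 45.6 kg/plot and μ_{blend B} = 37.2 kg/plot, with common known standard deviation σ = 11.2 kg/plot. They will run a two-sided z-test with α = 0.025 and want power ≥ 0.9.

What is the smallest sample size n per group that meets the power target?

n = 45 per group

Standardized effect: d = |μ_{blend A} − μ_{blend B}| / σ = |45.6 − 37.2| / 11.2 = 0.7500
For power 0.9 need Φ(δ − z_{0.0125}) = 0.9, so δ = z_{0.0125} + z_{0.10} = 2.241 + 1.282 = 3.523.
(Ignoring the negligible lower-tail rejection probability gives the usual closed-form inversion.)
δ = d·√(n/2) ⇒ n = 2(δ/d)² = 2 × (3.523 / 0.7500)² = 44.13.
Rounding up, n = 45 per group.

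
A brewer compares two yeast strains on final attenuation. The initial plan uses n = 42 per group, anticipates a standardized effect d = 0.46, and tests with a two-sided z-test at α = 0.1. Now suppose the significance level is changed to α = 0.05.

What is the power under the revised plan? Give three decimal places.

δ = d·√(n/2) = 0.46 × √(42/2) = 2.1080 (unchanged). New critical value: z_{0.025} = 1.960.
Revised power = Φ(δ − 1.960) + Φ(−δ − 1.960) = Φ(0.148) + Φ(-4.068) = 0.5588 + 0.0000 = 0.5589.

Power ≈ 0.559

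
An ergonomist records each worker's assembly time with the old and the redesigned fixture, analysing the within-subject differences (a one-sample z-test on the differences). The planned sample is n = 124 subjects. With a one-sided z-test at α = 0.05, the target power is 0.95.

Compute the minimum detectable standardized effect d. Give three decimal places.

d ≈ 0.295

Need Φ(δ − 1.645) = 0.95, so δ = 1.645 + 1.645 = 3.290.
δ = d·√n ⇒ d = δ/√n = 3.290/√124 = 0.2954.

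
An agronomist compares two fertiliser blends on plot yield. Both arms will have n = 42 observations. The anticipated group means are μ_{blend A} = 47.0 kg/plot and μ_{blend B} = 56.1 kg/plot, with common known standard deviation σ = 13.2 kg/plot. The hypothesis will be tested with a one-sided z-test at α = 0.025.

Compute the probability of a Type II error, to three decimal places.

Standardized effect: d = |μ_{blend A} − μ_{blend B}| / σ = |47.0 − 56.1| / 13.2 = 0.6894
Noncentrality parameter: δ = d·√(n/2) = 0.6894 × √(42/2) = 3.1592
Critical value for a one-sided test at α = 0.025: z_α = 1.960.
Power = P(Z > 1.960 − δ) = Φ(1.199) = 0.8848.
Type II error: β = 1 − power = 1 − 0.8848 = 0.1152.

β ≈ 0.115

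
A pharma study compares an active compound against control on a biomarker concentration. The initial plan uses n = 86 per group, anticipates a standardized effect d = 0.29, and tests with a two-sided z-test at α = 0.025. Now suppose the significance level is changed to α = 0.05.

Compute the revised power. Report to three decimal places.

δ = d·√(n/2) = 0.29 × √(86/2) = 1.9017 (unchanged). New critical value: z_{0.025} = 1.960.
Revised power = Φ(δ − 1.960) + Φ(−δ − 1.960) = Φ(-0.058) + Φ(-3.862) = 0.4768 + 0.0001 = 0.4768.

Power ≈ 0.477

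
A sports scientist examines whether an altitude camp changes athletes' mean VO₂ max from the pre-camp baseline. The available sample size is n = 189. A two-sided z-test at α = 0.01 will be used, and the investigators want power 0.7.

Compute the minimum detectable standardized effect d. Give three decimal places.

d ≈ 0.226

Need Φ(δ − 2.576) = 0.7, so δ = 2.576 + 0.524 = 3.100.
(Lower-tail contribution to power is negligible for δ > 0.)
δ = d·√n ⇒ d = δ/√n = 3.100/√189 = 0.2255.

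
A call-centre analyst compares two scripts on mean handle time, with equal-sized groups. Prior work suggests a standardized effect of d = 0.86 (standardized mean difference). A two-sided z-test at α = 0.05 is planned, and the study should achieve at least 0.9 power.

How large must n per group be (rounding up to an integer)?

n = 29 per group

Set Φ(δ − 1.960) = 0.9; then δ − 1.960 = Φ⁻¹(0.9) = 1.282, giving δ = 3.242.
(Ignoring the negligible lower-tail rejection probability gives the usual closed-form inversion.)
δ = d·√(n/2) ⇒ n = 2(δ/d)² = 2 × (3.242 / 0.86)² = 28.41.
Round up to the next whole unit.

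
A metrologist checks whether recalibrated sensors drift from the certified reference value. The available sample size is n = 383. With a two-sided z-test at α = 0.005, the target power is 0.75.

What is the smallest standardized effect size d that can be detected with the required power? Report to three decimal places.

d ≈ 0.178

Required noncentrality: δ = z_{0.0025} + z_{0.25} = 2.807 + 0.674 = 3.482.
(Lower-tail contribution to power is negligible for δ > 0.)
δ = d·√n ⇒ d = δ/√n = 3.482/√383 = 0.1779.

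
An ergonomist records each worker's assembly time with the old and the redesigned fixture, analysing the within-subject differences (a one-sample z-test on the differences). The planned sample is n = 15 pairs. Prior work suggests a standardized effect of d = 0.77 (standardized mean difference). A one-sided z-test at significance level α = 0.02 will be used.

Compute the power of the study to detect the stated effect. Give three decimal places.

Power ≈ 0.823

Noncentrality parameter: δ = d·√n = 0.77 × √15 = 2.9822
Critical value for a one-sided test at α = 0.02: z_α = 2.054.
Power = Φ(δ − 2.054) = Φ(0.928) = 0.8234.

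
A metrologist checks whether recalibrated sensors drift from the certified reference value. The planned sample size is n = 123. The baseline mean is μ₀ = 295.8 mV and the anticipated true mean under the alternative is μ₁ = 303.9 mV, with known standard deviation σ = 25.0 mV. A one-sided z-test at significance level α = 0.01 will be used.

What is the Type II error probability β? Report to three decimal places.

Standardized effect: d = |μ₁ − μ₀| / σ = |303.9 − 295.8| / 25.0 = 0.3240
Noncentrality parameter: δ = d·√n = 0.3240 × √123 = 3.5933
Critical value for a one-sided test at α = 0.01: z_α = 2.326.
Power = Φ(δ − 2.326) = Φ(1.267) = 0.8974.
Type II error: β = 1 − power = 1 − 0.8974 = 0.1026.

β ≈ 0.103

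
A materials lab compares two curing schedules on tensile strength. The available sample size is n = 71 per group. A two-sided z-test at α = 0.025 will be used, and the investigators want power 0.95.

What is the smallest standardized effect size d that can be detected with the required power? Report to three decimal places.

Need Φ(δ − 2.241) = 0.95, so δ = 2.241 + 1.645 = 3.886.
(The second rejection-region term Φ(−δ − z_{α/2}) is negligible and dropped.)
δ = d·√(n/2) ⇒ d = δ/√(n/2) = 3.886/√(71/2) = 0.6523.

d ≈ 0.652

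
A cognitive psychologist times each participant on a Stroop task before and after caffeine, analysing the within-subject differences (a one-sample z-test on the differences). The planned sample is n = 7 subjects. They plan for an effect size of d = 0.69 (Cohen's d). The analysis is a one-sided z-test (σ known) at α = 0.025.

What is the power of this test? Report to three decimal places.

Noncentrality parameter: δ = d·√n = 0.69 × √7 = 1.8256
One-sided α = 0.025 → critical value z_{0.025} = 1.960.
Power = Φ(δ − 1.960) = Φ(-0.134) = 0.4465.

Power ≈ 0.447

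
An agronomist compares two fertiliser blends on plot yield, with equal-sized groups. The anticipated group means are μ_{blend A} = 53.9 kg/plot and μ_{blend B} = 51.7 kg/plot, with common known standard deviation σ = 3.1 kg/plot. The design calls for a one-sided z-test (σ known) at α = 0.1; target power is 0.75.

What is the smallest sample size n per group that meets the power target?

n = 16 per group

Standardized effect: d = |μ_{blend A} − μ_{blend B}| / σ = |53.9 − 51.7| / 3.1 = 0.7097
Set Φ(δ − 1.282) = 0.75; then δ − 1.282 = Φ⁻¹(0.75) = 0.674, giving δ = 1.956.
δ = d·√(n/2) ⇒ n = 2(δ/d)² = 2 × (1.956 / 0.7097)² = 15.19.
Rounding up, n = 16 per group.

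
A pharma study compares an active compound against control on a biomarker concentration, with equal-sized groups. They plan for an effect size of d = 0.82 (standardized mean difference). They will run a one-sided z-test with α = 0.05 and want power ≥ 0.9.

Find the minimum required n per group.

n = 26 per group

For power 0.9 need Φ(δ − z_{0.05}) = 0.9, so δ = z_{0.05} + z_{0.10} = 1.645 + 1.282 = 2.926.
δ = d·√(n/2) ⇒ n = 2(δ/d)² = 2 × (2.926 / 0.82)² = 25.47.
Round up to the next whole unit.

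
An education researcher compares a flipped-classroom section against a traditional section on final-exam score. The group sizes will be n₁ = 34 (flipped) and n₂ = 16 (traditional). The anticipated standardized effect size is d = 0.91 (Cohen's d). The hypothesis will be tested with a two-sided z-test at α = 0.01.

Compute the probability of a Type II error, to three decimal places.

Noncentrality parameter: δ = d / √(1/n₁ + 1/n₂) = 0.91 / √(1/34 + 1/16) = 3.0016
Two-sided α = 0.01 → critical value z_{0.005} = 2.576.
Power = Φ(δ − 2.576) + Φ(−δ − 2.576) = Φ(0.426) + Φ(-5.577) = 0.6649 + 0.0000 = 0.6649.
Type II error: β = 1 − power = 1 − 0.6649 = 0.3351.

β ≈ 0.335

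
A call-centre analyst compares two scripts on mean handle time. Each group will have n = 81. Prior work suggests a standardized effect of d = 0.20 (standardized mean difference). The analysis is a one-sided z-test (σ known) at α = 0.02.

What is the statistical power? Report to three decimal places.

Power ≈ 0.217

Noncentrality parameter: δ = d·√(n/2) = 0.20 × √(81/2) = 1.2728
Critical value for a one-sided test at α = 0.02: z_α = 2.054.
Power = P(Z > 2.054 − δ) = Φ(-0.781) = 0.2174.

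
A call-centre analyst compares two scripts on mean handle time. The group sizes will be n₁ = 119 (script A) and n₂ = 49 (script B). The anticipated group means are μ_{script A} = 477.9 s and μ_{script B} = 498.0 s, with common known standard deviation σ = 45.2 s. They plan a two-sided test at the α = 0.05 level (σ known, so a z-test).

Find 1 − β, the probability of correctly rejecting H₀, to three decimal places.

Standardized effect: d = |μ_{script A} − μ_{script B}| / σ = |477.9 − 498.0| / 45.2 = 0.4447
Noncentrality parameter: δ = d / √(1/n₁ + 1/n₂) = 0.4447 / √(1/119 + 1/49) = 2.6198
Critical value for a two-sided test at α = 0.05: z_{α/2} = 1.960.
Power = Φ(δ − 1.960) + Φ(−δ − 1.960) = Φ(0.660) + Φ(-4.580) = 0.7453 + 0.0000 = 0.7453.

Power ≈ 0.745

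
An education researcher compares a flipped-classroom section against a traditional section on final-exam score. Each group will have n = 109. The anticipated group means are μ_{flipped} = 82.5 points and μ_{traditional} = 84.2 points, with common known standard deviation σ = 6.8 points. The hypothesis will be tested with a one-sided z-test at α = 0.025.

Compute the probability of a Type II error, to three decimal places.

Standardized effect: d = |μ_{flipped} − μ_{traditional}| / σ = |82.5 − 84.2| / 6.8 = 0.2500
Noncentrality parameter: δ = d·√(n/2) = 0.2500 × √(109/2) = 1.8456
One-sided α = 0.025 → critical value z_{0.025} = 1.960.
Power = P(Z > 1.960 − δ) = Φ(-0.114) = 0.4545.
Type II error: β = 1 − power = 1 − 0.4545 = 0.5455.

β ≈ 0.546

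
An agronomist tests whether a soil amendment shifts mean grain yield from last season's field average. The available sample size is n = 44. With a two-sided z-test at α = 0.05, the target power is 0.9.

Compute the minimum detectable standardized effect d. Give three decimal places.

d ≈ 0.489

Need Φ(δ − 1.960) = 0.9, so δ = 1.960 + 1.282 = 3.242.
(The second rejection-region term Φ(−δ − z_{α/2}) is negligible and dropped.)
δ = d·√n ⇒ d = δ/√n = 3.242/√44 = 0.4887.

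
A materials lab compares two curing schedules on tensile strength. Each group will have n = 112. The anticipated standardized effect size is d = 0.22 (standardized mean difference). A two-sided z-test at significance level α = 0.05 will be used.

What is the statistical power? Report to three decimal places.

Power ≈ 0.377

Noncentrality parameter: δ = d·√(n/2) = 0.22 × √(112/2) = 1.6463
Two-sided α = 0.05 → critical value z_{0.025} = 1.960.
Power = Φ(δ − 1.960) + Φ(−δ − 1.960) = Φ(-0.314) + Φ(-3.606) = 0.3769 + 0.0002 = 0.3771.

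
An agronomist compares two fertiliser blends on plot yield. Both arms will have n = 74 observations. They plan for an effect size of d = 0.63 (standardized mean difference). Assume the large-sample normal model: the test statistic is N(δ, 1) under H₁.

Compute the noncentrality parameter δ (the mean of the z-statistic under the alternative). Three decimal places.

δ = d·√(n/2) = 0.63 × √(74/2) = 3.8321

δ ≈ 3.832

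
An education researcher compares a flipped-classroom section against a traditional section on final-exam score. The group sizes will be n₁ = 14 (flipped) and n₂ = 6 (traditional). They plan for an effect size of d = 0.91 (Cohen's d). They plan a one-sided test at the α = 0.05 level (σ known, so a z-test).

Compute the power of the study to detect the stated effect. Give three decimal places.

Noncentrality parameter: λ = d / √(1/n₁ + 1/n₂) = 0.91 / √(1/14 + 1/6) = 1.8649
One-sided α = 0.05 → critical value z_{0.05} = 1.645.
Power = P(Z > 1.645 − λ) = Φ(0.220) = 0.5871.

Power ≈ 0.587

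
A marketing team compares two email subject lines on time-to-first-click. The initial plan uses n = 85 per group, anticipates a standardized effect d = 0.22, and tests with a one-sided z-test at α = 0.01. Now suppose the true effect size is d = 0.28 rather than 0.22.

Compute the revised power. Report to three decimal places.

With d = 0.28: δ = d·√(n/2) = 0.28 × √(85/2) = 1.8254. Critical value z_{0.01} = 2.326.
Revised power = P(Z > 2.326 − δ) = Φ(-0.501) = 0.3082.

Power ≈ 0.308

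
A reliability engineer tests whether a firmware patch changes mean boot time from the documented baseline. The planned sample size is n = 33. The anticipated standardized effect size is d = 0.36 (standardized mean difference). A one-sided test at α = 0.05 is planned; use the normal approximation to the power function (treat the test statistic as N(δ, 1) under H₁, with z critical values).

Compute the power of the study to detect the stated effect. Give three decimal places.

Power ≈ 0.664

Noncentrality parameter: δ = d·√n = 0.36 × √33 = 2.0680
Critical value for a one-sided test at α = 0.05: z_α = 1.645.
Power = Φ(δ − 1.645) = Φ(0.423) = 0.6639.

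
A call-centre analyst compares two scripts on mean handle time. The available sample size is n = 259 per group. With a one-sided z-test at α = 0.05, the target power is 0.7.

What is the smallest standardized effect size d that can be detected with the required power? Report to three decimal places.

d ≈ 0.191

Need Φ(δ − 1.645) = 0.7, so δ = 1.645 + 0.524 = 2.169.
δ = d·√(n/2) ⇒ d = δ/√(n/2) = 2.169/√(259/2) = 0.1906.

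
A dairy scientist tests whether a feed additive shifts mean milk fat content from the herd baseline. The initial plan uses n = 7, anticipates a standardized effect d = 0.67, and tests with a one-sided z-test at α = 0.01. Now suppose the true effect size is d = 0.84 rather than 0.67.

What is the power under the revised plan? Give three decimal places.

With d = 0.84: δ = d·√n = 0.84 × √7 = 2.2224. Critical value z_{0.01} = 2.326.
Revised power = P(Z > 2.326 − δ) = Φ(-0.104) = 0.4586.

Power ≈ 0.459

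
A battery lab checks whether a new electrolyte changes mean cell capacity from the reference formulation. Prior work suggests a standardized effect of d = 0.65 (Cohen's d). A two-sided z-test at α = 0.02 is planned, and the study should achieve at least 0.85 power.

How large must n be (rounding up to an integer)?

Set Φ(δ − 2.326) = 0.85; then δ − 2.326 = Φ⁻¹(0.85) = 1.036, giving δ = 3.363.
(The Φ(−δ − z_{α/2}) term is vanishingly small for δ > 0 and is dropped in the standard sample-size formula.)
δ = d·√n ⇒ n = (δ/d)² = (3.363 / 0.65)² = 26.77.
Round up to the next whole unit.

n = 27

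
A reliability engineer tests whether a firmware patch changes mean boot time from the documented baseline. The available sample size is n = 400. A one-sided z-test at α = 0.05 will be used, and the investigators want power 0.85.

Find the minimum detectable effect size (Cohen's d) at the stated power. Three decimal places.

Need Φ(δ − 1.645) = 0.85, so δ = 1.645 + 1.036 = 2.681.
δ = d·√n ⇒ d = δ/√n = 2.681/√400 = 0.1341.

d ≈ 0.134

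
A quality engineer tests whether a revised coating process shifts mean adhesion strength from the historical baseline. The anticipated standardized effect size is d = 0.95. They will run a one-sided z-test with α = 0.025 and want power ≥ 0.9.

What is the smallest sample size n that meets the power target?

n = 12

Set Φ(δ − 1.960) = 0.9; then δ − 1.960 = Φ⁻¹(0.9) = 1.282, giving δ = 3.242.
δ = d·√n ⇒ n = (δ/d)² = (3.242 / 0.95)² = 11.64.
Round up to the next whole unit.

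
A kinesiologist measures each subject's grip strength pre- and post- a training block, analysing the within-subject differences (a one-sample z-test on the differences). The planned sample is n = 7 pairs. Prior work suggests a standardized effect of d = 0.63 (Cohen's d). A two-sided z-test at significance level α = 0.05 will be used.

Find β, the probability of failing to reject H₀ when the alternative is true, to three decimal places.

Noncentrality parameter: δ = d·√n = 0.63 × √7 = 1.6668
Two-sided α = 0.05 → critical value z_{0.025} = 1.960.
Power = Φ(δ − 1.960) + Φ(−δ − 1.960) = Φ(-0.293) + Φ(-3.627) = 0.3847 + 0.0001 = 0.3849.
Type II error: β = 1 − power = 1 − 0.3849 = 0.6151.

β ≈ 0.615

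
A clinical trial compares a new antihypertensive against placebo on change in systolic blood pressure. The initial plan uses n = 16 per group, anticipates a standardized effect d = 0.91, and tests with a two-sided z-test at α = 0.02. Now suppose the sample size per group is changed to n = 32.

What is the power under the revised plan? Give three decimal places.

With n = 32 per group: δ = d·√(n/2) = 0.91 × √(32/2) = 3.6400. Critical value z_{0.01} = 2.326.
Revised power = Φ(δ − 2.326) + Φ(−δ − 2.326) = Φ(1.314) + Φ(-5.966) = 0.9055 + 0.0000 = 0.9055.

Power ≈ 0.906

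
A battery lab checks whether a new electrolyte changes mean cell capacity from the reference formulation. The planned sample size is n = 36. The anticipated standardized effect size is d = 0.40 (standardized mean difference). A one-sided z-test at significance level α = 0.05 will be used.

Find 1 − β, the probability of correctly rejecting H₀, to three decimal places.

Power ≈ 0.775

Noncentrality parameter: δ = d·√n = 0.40 × √36 = 2.4000
Critical value for a one-sided test at α = 0.05: z_α = 1.645.
Power = Φ(δ − 1.645) = Φ(0.755) = 0.7749.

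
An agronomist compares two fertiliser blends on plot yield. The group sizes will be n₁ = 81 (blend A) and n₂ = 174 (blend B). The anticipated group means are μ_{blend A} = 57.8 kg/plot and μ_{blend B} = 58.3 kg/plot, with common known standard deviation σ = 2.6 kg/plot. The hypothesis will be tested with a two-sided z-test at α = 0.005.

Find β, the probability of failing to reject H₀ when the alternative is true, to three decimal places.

β ≈ 0.916

Standardized effect: d = |μ_{blend A} − μ_{blend B}| / σ = |57.8 − 58.3| / 2.6 = 0.1923
Noncentrality parameter: δ = d / √(1/n₁ + 1/n₂) = 0.1923 / √(1/81 + 1/174) = 1.4297
Two-sided α = 0.005 → critical value z_{0.0025} = 2.807.
Power = Φ(δ − 2.807) + Φ(−δ − 2.807) = Φ(-1.377) + Φ(-4.237) = 0.0842 + 0.0000 = 0.0842.
Type II error: β = 1 − power = 1 − 0.0842 = 0.9158.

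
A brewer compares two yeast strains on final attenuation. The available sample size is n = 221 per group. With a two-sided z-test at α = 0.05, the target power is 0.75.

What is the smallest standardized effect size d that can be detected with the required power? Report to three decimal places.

d ≈ 0.251

Required noncentrality: δ = z_{0.025} + z_{0.25} = 1.960 + 0.674 = 2.634.
(The second rejection-region term Φ(−δ − z_{α/2}) is negligible and dropped.)
δ = d·√(n/2) ⇒ d = δ/√(n/2) = 2.634/√(221/2) = 0.2506.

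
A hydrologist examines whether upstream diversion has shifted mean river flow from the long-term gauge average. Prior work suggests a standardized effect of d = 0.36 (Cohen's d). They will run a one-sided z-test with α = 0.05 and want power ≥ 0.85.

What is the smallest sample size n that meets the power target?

Set Φ(δ − 1.645) = 0.85; then δ − 1.645 = Φ⁻¹(0.85) = 1.036, giving δ = 2.681.
δ = d·√n ⇒ n = (δ/d)² = (2.681 / 0.36)² = 55.47.
Rounding up, n = 56.

n = 56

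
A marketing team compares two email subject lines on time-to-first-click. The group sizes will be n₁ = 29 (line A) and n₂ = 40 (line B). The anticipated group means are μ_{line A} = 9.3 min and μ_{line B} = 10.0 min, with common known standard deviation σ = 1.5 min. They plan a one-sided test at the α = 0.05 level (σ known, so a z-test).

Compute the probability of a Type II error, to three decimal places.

β ≈ 0.394

Standardized effect: d = |μ_{line A} − μ_{line B}| / σ = |9.3 − 10.0| / 1.5 = 0.4667
Noncentrality parameter: δ = d / √(1/n₁ + 1/n₂) = 0.4667 / √(1/29 + 1/40) = 1.9134
One-sided α = 0.05 → critical value z_{0.05} = 1.645.
Power = Φ(δ − 1.645) = Φ(0.269) = 0.6059.
Type II error: β = 1 − power = 1 − 0.6059 = 0.3941.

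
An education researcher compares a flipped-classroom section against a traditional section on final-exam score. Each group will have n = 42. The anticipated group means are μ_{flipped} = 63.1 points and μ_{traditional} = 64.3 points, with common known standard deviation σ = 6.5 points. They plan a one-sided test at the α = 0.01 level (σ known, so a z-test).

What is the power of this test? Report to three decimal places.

Power ≈ 0.069

Standardized effect: d = |μ_{flipped} − μ_{traditional}| / σ = |63.1 − 64.3| / 6.5 = 0.1846
Noncentrality parameter: δ = d·√(n/2) = 0.1846 × √(42/2) = 0.8460
Critical value for a one-sided test at α = 0.01: z_α = 2.326.
Power = Φ(δ − 2.326) = Φ(-1.480) = 0.0694.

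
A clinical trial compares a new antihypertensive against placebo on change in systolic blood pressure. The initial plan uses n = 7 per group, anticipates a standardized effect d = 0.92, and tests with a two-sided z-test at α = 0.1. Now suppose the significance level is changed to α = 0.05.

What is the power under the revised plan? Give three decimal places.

Power ≈ 0.406

δ = d·√(n/2) = 0.92 × √(7/2) = 1.7212 (unchanged). New critical value: z_{0.025} = 1.960.
Revised power = Φ(δ − 1.960) + Φ(−δ − 1.960) = Φ(-0.239) + Φ(-3.681) = 0.4056 + 0.0001 = 0.4057.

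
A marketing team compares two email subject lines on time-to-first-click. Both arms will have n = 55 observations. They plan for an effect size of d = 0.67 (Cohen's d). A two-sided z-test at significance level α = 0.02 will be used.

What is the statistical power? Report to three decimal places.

Power ≈ 0.882

Noncentrality parameter: δ = d·√(n/2) = 0.67 × √(55/2) = 3.5135
Two-sided α = 0.02 → critical value z_{0.01} = 2.326.
Power = Φ(δ − 2.326) + Φ(−δ − 2.326) = Φ(1.187) + Φ(-5.840) = 0.8824 + 0.0000 = 0.8824.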